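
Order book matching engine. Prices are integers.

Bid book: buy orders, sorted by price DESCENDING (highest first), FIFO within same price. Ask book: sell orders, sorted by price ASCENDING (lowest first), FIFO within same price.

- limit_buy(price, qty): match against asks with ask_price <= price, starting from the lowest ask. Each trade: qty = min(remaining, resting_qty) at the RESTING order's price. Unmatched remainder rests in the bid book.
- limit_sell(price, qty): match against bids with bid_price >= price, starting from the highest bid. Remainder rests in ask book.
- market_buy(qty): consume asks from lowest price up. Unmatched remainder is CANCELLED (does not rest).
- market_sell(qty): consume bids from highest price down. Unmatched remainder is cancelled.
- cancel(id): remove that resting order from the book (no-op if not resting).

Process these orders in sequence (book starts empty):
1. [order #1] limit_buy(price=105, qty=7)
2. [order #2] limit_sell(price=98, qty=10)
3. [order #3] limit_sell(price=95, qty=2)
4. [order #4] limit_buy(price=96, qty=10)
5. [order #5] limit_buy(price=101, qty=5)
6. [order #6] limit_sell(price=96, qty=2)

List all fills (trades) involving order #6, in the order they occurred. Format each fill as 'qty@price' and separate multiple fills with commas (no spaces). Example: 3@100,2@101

Answer: 2@101

Derivation:
After op 1 [order #1] limit_buy(price=105, qty=7): fills=none; bids=[#1:7@105] asks=[-]
After op 2 [order #2] limit_sell(price=98, qty=10): fills=#1x#2:7@105; bids=[-] asks=[#2:3@98]
After op 3 [order #3] limit_sell(price=95, qty=2): fills=none; bids=[-] asks=[#3:2@95 #2:3@98]
After op 4 [order #4] limit_buy(price=96, qty=10): fills=#4x#3:2@95; bids=[#4:8@96] asks=[#2:3@98]
After op 5 [order #5] limit_buy(price=101, qty=5): fills=#5x#2:3@98; bids=[#5:2@101 #4:8@96] asks=[-]
After op 6 [order #6] limit_sell(price=96, qty=2): fills=#5x#6:2@101; bids=[#4:8@96] asks=[-]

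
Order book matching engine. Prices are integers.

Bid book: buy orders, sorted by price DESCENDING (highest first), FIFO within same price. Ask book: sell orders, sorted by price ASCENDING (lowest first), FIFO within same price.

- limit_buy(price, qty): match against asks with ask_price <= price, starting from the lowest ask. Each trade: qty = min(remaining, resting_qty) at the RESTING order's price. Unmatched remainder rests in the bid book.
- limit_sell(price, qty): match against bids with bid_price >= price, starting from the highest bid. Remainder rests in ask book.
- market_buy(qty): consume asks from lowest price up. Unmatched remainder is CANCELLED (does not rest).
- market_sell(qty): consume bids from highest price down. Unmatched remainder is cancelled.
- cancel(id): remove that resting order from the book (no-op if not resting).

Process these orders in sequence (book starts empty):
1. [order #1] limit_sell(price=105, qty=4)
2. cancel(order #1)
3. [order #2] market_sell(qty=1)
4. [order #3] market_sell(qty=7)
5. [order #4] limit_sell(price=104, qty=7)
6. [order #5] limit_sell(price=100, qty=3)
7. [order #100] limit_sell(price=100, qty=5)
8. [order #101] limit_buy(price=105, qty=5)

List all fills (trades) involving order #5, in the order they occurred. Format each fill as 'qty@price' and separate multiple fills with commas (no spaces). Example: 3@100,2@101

Answer: 3@100

Derivation:
After op 1 [order #1] limit_sell(price=105, qty=4): fills=none; bids=[-] asks=[#1:4@105]
After op 2 cancel(order #1): fills=none; bids=[-] asks=[-]
After op 3 [order #2] market_sell(qty=1): fills=none; bids=[-] asks=[-]
After op 4 [order #3] market_sell(qty=7): fills=none; bids=[-] asks=[-]
After op 5 [order #4] limit_sell(price=104, qty=7): fills=none; bids=[-] asks=[#4:7@104]
After op 6 [order #5] limit_sell(price=100, qty=3): fills=none; bids=[-] asks=[#5:3@100 #4:7@104]
After op 7 [order #100] limit_sell(price=100, qty=5): fills=none; bids=[-] asks=[#5:3@100 #100:5@100 #4:7@104]
After op 8 [order #101] limit_buy(price=105, qty=5): fills=#101x#5:3@100 #101x#100:2@100; bids=[-] asks=[#100:3@100 #4:7@104]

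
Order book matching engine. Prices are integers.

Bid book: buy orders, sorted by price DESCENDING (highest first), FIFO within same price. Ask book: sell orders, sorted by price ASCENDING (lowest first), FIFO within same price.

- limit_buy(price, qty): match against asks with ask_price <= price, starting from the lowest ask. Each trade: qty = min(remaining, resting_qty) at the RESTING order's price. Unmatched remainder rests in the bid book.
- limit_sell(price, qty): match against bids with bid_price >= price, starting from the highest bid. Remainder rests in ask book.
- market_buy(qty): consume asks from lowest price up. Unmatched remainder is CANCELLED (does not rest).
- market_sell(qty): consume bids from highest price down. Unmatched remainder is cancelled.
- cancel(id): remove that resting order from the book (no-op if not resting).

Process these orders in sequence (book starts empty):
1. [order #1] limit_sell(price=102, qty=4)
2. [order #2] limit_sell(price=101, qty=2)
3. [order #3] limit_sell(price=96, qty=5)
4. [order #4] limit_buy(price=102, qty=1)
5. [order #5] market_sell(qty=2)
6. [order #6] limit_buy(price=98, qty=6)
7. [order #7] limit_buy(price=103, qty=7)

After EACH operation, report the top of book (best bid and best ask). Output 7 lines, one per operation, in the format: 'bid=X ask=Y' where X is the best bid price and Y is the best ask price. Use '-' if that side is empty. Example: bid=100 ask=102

After op 1 [order #1] limit_sell(price=102, qty=4): fills=none; bids=[-] asks=[#1:4@102]
After op 2 [order #2] limit_sell(price=101, qty=2): fills=none; bids=[-] asks=[#2:2@101 #1:4@102]
After op 3 [order #3] limit_sell(price=96, qty=5): fills=none; bids=[-] asks=[#3:5@96 #2:2@101 #1:4@102]
After op 4 [order #4] limit_buy(price=102, qty=1): fills=#4x#3:1@96; bids=[-] asks=[#3:4@96 #2:2@101 #1:4@102]
After op 5 [order #5] market_sell(qty=2): fills=none; bids=[-] asks=[#3:4@96 #2:2@101 #1:4@102]
After op 6 [order #6] limit_buy(price=98, qty=6): fills=#6x#3:4@96; bids=[#6:2@98] asks=[#2:2@101 #1:4@102]
After op 7 [order #7] limit_buy(price=103, qty=7): fills=#7x#2:2@101 #7x#1:4@102; bids=[#7:1@103 #6:2@98] asks=[-]

Answer: bid=- ask=102
bid=- ask=101
bid=- ask=96
bid=- ask=96
bid=- ask=96
bid=98 ask=101
bid=103 ask=-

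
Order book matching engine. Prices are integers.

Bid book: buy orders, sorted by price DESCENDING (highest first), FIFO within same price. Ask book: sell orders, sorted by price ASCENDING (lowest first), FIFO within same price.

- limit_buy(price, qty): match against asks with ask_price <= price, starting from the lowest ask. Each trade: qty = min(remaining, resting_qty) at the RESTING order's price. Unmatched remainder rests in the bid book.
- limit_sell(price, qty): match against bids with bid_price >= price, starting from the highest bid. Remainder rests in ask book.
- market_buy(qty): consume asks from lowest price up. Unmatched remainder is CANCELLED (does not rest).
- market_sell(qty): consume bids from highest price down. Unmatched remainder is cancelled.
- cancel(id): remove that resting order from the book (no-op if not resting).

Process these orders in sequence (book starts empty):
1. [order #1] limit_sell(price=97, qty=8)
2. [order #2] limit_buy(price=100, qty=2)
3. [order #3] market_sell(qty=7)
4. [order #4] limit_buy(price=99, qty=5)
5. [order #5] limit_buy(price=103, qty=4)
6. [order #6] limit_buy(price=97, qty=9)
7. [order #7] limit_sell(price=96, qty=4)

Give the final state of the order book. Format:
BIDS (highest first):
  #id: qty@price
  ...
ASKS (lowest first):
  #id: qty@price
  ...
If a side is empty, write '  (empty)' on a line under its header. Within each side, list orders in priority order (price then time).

After op 1 [order #1] limit_sell(price=97, qty=8): fills=none; bids=[-] asks=[#1:8@97]
After op 2 [order #2] limit_buy(price=100, qty=2): fills=#2x#1:2@97; bids=[-] asks=[#1:6@97]
After op 3 [order #3] market_sell(qty=7): fills=none; bids=[-] asks=[#1:6@97]
After op 4 [order #4] limit_buy(price=99, qty=5): fills=#4x#1:5@97; bids=[-] asks=[#1:1@97]
After op 5 [order #5] limit_buy(price=103, qty=4): fills=#5x#1:1@97; bids=[#5:3@103] asks=[-]
After op 6 [order #6] limit_buy(price=97, qty=9): fills=none; bids=[#5:3@103 #6:9@97] asks=[-]
After op 7 [order #7] limit_sell(price=96, qty=4): fills=#5x#7:3@103 #6x#7:1@97; bids=[#6:8@97] asks=[-]

Answer: BIDS (highest first):
  #6: 8@97
ASKS (lowest first):
  (empty)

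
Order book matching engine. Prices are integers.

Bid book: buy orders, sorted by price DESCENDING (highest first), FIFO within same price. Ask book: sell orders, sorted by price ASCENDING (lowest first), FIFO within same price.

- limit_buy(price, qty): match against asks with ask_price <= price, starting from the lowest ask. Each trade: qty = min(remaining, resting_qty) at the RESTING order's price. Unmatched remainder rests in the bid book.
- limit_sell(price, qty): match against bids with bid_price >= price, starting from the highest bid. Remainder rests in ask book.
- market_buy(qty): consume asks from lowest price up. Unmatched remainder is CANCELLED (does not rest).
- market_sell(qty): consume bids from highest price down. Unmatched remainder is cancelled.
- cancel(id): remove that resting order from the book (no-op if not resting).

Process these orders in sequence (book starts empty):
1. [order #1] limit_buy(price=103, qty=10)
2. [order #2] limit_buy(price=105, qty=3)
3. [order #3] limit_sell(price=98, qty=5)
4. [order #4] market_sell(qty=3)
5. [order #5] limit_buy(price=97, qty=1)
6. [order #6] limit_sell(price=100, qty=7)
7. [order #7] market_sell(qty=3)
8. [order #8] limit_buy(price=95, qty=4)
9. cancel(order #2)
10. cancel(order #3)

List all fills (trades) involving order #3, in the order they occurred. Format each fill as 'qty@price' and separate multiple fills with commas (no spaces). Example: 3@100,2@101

Answer: 3@105,2@103

Derivation:
After op 1 [order #1] limit_buy(price=103, qty=10): fills=none; bids=[#1:10@103] asks=[-]
After op 2 [order #2] limit_buy(price=105, qty=3): fills=none; bids=[#2:3@105 #1:10@103] asks=[-]
After op 3 [order #3] limit_sell(price=98, qty=5): fills=#2x#3:3@105 #1x#3:2@103; bids=[#1:8@103] asks=[-]
After op 4 [order #4] market_sell(qty=3): fills=#1x#4:3@103; bids=[#1:5@103] asks=[-]
After op 5 [order #5] limit_buy(price=97, qty=1): fills=none; bids=[#1:5@103 #5:1@97] asks=[-]
After op 6 [order #6] limit_sell(price=100, qty=7): fills=#1x#6:5@103; bids=[#5:1@97] asks=[#6:2@100]
After op 7 [order #7] market_sell(qty=3): fills=#5x#7:1@97; bids=[-] asks=[#6:2@100]
After op 8 [order #8] limit_buy(price=95, qty=4): fills=none; bids=[#8:4@95] asks=[#6:2@100]
After op 9 cancel(order #2): fills=none; bids=[#8:4@95] asks=[#6:2@100]
After op 10 cancel(order #3): fills=none; bids=[#8:4@95] asks=[#6:2@100]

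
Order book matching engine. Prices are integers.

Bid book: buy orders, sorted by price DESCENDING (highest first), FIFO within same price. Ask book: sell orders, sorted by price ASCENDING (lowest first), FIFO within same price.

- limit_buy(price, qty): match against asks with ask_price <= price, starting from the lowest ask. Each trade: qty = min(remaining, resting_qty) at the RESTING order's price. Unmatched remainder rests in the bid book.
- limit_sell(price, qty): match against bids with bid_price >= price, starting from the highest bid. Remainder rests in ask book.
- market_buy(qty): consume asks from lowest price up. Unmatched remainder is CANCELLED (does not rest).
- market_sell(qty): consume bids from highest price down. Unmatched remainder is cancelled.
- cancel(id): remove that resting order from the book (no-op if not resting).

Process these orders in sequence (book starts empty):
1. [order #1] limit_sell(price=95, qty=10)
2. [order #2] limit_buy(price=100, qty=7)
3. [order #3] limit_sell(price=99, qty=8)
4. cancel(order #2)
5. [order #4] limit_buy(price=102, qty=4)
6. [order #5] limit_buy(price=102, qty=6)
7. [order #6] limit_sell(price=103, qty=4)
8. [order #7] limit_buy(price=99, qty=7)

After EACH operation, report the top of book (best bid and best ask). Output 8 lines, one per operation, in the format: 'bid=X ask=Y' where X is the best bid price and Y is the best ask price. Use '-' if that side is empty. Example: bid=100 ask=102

Answer: bid=- ask=95
bid=- ask=95
bid=- ask=95
bid=- ask=95
bid=- ask=99
bid=- ask=99
bid=- ask=99
bid=99 ask=103

Derivation:
After op 1 [order #1] limit_sell(price=95, qty=10): fills=none; bids=[-] asks=[#1:10@95]
After op 2 [order #2] limit_buy(price=100, qty=7): fills=#2x#1:7@95; bids=[-] asks=[#1:3@95]
After op 3 [order #3] limit_sell(price=99, qty=8): fills=none; bids=[-] asks=[#1:3@95 #3:8@99]
After op 4 cancel(order #2): fills=none; bids=[-] asks=[#1:3@95 #3:8@99]
After op 5 [order #4] limit_buy(price=102, qty=4): fills=#4x#1:3@95 #4x#3:1@99; bids=[-] asks=[#3:7@99]
After op 6 [order #5] limit_buy(price=102, qty=6): fills=#5x#3:6@99; bids=[-] asks=[#3:1@99]
After op 7 [order #6] limit_sell(price=103, qty=4): fills=none; bids=[-] asks=[#3:1@99 #6:4@103]
After op 8 [order #7] limit_buy(price=99, qty=7): fills=#7x#3:1@99; bids=[#7:6@99] asks=[#6:4@103]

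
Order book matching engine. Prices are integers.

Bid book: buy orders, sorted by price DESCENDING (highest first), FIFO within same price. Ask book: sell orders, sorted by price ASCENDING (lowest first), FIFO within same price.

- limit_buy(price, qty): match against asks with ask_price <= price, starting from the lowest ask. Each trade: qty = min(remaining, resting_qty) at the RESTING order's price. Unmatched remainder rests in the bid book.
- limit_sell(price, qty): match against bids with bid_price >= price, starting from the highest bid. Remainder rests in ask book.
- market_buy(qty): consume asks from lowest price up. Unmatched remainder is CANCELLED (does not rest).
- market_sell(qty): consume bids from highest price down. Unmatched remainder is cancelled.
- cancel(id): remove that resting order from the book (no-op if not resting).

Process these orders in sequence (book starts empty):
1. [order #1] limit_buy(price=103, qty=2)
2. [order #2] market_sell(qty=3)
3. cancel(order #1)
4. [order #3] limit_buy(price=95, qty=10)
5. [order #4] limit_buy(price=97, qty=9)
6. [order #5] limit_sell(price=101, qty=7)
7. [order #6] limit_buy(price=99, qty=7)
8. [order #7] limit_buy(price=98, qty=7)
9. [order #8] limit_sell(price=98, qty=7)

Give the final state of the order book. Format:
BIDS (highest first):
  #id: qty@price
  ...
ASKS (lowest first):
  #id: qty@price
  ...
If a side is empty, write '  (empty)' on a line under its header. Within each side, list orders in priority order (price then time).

After op 1 [order #1] limit_buy(price=103, qty=2): fills=none; bids=[#1:2@103] asks=[-]
After op 2 [order #2] market_sell(qty=3): fills=#1x#2:2@103; bids=[-] asks=[-]
After op 3 cancel(order #1): fills=none; bids=[-] asks=[-]
After op 4 [order #3] limit_buy(price=95, qty=10): fills=none; bids=[#3:10@95] asks=[-]
After op 5 [order #4] limit_buy(price=97, qty=9): fills=none; bids=[#4:9@97 #3:10@95] asks=[-]
After op 6 [order #5] limit_sell(price=101, qty=7): fills=none; bids=[#4:9@97 #3:10@95] asks=[#5:7@101]
After op 7 [order #6] limit_buy(price=99, qty=7): fills=none; bids=[#6:7@99 #4:9@97 #3:10@95] asks=[#5:7@101]
After op 8 [order #7] limit_buy(price=98, qty=7): fills=none; bids=[#6:7@99 #7:7@98 #4:9@97 #3:10@95] asks=[#5:7@101]
After op 9 [order #8] limit_sell(price=98, qty=7): fills=#6x#8:7@99; bids=[#7:7@98 #4:9@97 #3:10@95] asks=[#5:7@101]

Answer: BIDS (highest first):
  #7: 7@98
  #4: 9@97
  #3: 10@95
ASKS (lowest first):
  #5: 7@101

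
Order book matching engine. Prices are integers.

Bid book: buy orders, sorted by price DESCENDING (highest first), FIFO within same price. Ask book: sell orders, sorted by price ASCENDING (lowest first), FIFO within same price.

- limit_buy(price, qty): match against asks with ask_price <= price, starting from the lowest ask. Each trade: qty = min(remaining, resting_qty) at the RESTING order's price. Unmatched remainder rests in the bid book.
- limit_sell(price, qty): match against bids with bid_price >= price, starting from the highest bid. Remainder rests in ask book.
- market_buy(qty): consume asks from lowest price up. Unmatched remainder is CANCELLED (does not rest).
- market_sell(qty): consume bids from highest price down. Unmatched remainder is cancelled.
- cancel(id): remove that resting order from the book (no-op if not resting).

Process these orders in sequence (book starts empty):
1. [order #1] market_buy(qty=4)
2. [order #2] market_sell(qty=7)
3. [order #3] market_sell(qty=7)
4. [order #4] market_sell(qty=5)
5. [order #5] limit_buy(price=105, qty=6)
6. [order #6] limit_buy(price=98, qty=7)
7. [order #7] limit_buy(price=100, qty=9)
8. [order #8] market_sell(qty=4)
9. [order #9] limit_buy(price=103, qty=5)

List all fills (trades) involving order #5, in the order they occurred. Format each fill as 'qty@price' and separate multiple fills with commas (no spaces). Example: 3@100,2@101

After op 1 [order #1] market_buy(qty=4): fills=none; bids=[-] asks=[-]
After op 2 [order #2] market_sell(qty=7): fills=none; bids=[-] asks=[-]
After op 3 [order #3] market_sell(qty=7): fills=none; bids=[-] asks=[-]
After op 4 [order #4] market_sell(qty=5): fills=none; bids=[-] asks=[-]
After op 5 [order #5] limit_buy(price=105, qty=6): fills=none; bids=[#5:6@105] asks=[-]
After op 6 [order #6] limit_buy(price=98, qty=7): fills=none; bids=[#5:6@105 #6:7@98] asks=[-]
After op 7 [order #7] limit_buy(price=100, qty=9): fills=none; bids=[#5:6@105 #7:9@100 #6:7@98] asks=[-]
After op 8 [order #8] market_sell(qty=4): fills=#5x#8:4@105; bids=[#5:2@105 #7:9@100 #6:7@98] asks=[-]
After op 9 [order #9] limit_buy(price=103, qty=5): fills=none; bids=[#5:2@105 #9:5@103 #7:9@100 #6:7@98] asks=[-]

Answer: 4@105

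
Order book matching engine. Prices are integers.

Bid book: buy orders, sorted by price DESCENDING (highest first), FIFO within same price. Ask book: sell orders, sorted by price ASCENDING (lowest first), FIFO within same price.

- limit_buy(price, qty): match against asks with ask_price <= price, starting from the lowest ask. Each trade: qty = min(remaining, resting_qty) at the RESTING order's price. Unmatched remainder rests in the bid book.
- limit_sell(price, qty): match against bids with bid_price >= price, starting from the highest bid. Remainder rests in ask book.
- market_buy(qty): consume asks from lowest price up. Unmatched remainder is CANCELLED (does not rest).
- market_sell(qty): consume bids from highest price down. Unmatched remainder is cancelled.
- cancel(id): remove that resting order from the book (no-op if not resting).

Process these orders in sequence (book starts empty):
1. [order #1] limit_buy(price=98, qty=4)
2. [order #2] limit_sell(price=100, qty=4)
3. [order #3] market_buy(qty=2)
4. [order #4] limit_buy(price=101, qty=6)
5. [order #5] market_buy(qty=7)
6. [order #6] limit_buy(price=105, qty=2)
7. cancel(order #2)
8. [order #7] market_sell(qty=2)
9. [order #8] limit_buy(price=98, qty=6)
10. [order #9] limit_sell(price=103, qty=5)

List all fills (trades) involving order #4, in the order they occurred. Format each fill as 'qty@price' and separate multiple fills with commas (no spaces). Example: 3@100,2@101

Answer: 2@100

Derivation:
After op 1 [order #1] limit_buy(price=98, qty=4): fills=none; bids=[#1:4@98] asks=[-]
After op 2 [order #2] limit_sell(price=100, qty=4): fills=none; bids=[#1:4@98] asks=[#2:4@100]
After op 3 [order #3] market_buy(qty=2): fills=#3x#2:2@100; bids=[#1:4@98] asks=[#2:2@100]
After op 4 [order #4] limit_buy(price=101, qty=6): fills=#4x#2:2@100; bids=[#4:4@101 #1:4@98] asks=[-]
After op 5 [order #5] market_buy(qty=7): fills=none; bids=[#4:4@101 #1:4@98] asks=[-]
After op 6 [order #6] limit_buy(price=105, qty=2): fills=none; bids=[#6:2@105 #4:4@101 #1:4@98] asks=[-]
After op 7 cancel(order #2): fills=none; bids=[#6:2@105 #4:4@101 #1:4@98] asks=[-]
After op 8 [order #7] market_sell(qty=2): fills=#6x#7:2@105; bids=[#4:4@101 #1:4@98] asks=[-]
After op 9 [order #8] limit_buy(price=98, qty=6): fills=none; bids=[#4:4@101 #1:4@98 #8:6@98] asks=[-]
After op 10 [order #9] limit_sell(price=103, qty=5): fills=none; bids=[#4:4@101 #1:4@98 #8:6@98] asks=[#9:5@103]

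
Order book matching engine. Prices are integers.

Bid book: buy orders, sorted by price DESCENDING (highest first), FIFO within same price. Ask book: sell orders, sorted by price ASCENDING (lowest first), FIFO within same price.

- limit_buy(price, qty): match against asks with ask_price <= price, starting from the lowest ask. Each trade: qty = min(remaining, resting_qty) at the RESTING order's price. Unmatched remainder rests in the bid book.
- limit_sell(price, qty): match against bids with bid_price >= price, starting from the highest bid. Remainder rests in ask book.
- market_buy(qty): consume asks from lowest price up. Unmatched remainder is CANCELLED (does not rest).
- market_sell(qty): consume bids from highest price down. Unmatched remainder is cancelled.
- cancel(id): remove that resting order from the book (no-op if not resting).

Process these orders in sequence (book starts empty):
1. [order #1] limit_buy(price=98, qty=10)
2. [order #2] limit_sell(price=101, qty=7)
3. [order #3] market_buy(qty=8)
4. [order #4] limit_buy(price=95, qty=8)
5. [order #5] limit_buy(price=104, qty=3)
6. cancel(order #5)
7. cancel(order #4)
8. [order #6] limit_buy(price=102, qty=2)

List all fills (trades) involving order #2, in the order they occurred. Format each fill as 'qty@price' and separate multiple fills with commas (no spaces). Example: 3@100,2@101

After op 1 [order #1] limit_buy(price=98, qty=10): fills=none; bids=[#1:10@98] asks=[-]
After op 2 [order #2] limit_sell(price=101, qty=7): fills=none; bids=[#1:10@98] asks=[#2:7@101]
After op 3 [order #3] market_buy(qty=8): fills=#3x#2:7@101; bids=[#1:10@98] asks=[-]
After op 4 [order #4] limit_buy(price=95, qty=8): fills=none; bids=[#1:10@98 #4:8@95] asks=[-]
After op 5 [order #5] limit_buy(price=104, qty=3): fills=none; bids=[#5:3@104 #1:10@98 #4:8@95] asks=[-]
After op 6 cancel(order #5): fills=none; bids=[#1:10@98 #4:8@95] asks=[-]
After op 7 cancel(order #4): fills=none; bids=[#1:10@98] asks=[-]
After op 8 [order #6] limit_buy(price=102, qty=2): fills=none; bids=[#6:2@102 #1:10@98] asks=[-]

Answer: 7@101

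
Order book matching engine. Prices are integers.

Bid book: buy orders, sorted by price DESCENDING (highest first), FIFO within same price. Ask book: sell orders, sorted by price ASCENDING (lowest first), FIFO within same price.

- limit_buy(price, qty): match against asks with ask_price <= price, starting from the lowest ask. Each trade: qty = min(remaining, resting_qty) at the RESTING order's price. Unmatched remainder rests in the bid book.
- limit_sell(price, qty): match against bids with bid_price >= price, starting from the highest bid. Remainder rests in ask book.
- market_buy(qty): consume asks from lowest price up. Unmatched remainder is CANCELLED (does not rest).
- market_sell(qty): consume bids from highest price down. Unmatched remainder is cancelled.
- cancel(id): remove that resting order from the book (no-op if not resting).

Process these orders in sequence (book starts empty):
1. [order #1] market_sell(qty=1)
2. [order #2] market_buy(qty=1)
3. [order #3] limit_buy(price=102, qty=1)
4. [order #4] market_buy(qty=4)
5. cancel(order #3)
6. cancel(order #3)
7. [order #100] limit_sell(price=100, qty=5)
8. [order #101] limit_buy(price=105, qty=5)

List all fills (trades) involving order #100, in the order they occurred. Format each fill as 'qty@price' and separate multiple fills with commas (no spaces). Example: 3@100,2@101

Answer: 5@100

Derivation:
After op 1 [order #1] market_sell(qty=1): fills=none; bids=[-] asks=[-]
After op 2 [order #2] market_buy(qty=1): fills=none; bids=[-] asks=[-]
After op 3 [order #3] limit_buy(price=102, qty=1): fills=none; bids=[#3:1@102] asks=[-]
After op 4 [order #4] market_buy(qty=4): fills=none; bids=[#3:1@102] asks=[-]
After op 5 cancel(order #3): fills=none; bids=[-] asks=[-]
After op 6 cancel(order #3): fills=none; bids=[-] asks=[-]
After op 7 [order #100] limit_sell(price=100, qty=5): fills=none; bids=[-] asks=[#100:5@100]
After op 8 [order #101] limit_buy(price=105, qty=5): fills=#101x#100:5@100; bids=[-] asks=[-]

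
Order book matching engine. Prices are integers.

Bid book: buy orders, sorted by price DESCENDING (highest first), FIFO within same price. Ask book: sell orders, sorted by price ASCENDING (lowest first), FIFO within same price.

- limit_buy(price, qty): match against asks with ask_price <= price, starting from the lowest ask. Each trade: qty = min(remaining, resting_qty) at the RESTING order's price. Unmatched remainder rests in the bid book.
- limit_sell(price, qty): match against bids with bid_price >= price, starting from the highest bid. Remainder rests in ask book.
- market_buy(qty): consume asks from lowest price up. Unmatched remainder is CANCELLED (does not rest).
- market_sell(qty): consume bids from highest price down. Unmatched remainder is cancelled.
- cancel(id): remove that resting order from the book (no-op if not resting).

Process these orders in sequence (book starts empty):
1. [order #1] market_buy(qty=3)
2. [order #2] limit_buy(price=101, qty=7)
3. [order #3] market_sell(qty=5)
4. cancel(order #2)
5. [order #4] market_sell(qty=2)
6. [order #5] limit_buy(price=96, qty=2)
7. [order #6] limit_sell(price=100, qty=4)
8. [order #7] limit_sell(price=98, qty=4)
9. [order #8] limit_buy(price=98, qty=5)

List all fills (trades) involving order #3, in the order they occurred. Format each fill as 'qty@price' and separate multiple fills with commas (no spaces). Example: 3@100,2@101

After op 1 [order #1] market_buy(qty=3): fills=none; bids=[-] asks=[-]
After op 2 [order #2] limit_buy(price=101, qty=7): fills=none; bids=[#2:7@101] asks=[-]
After op 3 [order #3] market_sell(qty=5): fills=#2x#3:5@101; bids=[#2:2@101] asks=[-]
After op 4 cancel(order #2): fills=none; bids=[-] asks=[-]
After op 5 [order #4] market_sell(qty=2): fills=none; bids=[-] asks=[-]
After op 6 [order #5] limit_buy(price=96, qty=2): fills=none; bids=[#5:2@96] asks=[-]
After op 7 [order #6] limit_sell(price=100, qty=4): fills=none; bids=[#5:2@96] asks=[#6:4@100]
After op 8 [order #7] limit_sell(price=98, qty=4): fills=none; bids=[#5:2@96] asks=[#7:4@98 #6:4@100]
After op 9 [order #8] limit_buy(price=98, qty=5): fills=#8x#7:4@98; bids=[#8:1@98 #5:2@96] asks=[#6:4@100]

Answer: 5@101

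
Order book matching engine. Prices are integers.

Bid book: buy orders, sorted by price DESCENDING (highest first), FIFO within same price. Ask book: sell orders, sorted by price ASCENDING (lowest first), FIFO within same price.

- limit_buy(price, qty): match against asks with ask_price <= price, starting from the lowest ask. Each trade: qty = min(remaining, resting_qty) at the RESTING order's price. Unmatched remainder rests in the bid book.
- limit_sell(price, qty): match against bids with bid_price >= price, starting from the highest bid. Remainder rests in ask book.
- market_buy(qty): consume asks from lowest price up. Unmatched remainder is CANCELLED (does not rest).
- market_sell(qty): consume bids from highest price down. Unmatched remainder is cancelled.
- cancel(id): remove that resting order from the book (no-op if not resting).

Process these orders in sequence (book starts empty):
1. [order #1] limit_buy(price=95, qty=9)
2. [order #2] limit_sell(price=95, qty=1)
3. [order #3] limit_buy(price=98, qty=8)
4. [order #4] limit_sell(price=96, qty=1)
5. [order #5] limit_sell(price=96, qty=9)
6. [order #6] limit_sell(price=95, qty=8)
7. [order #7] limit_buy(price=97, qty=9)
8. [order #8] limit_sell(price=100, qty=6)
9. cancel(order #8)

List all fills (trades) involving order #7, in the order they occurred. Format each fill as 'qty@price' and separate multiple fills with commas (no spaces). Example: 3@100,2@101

Answer: 2@96

Derivation:
After op 1 [order #1] limit_buy(price=95, qty=9): fills=none; bids=[#1:9@95] asks=[-]
After op 2 [order #2] limit_sell(price=95, qty=1): fills=#1x#2:1@95; bids=[#1:8@95] asks=[-]
After op 3 [order #3] limit_buy(price=98, qty=8): fills=none; bids=[#3:8@98 #1:8@95] asks=[-]
After op 4 [order #4] limit_sell(price=96, qty=1): fills=#3x#4:1@98; bids=[#3:7@98 #1:8@95] asks=[-]
After op 5 [order #5] limit_sell(price=96, qty=9): fills=#3x#5:7@98; bids=[#1:8@95] asks=[#5:2@96]
After op 6 [order #6] limit_sell(price=95, qty=8): fills=#1x#6:8@95; bids=[-] asks=[#5:2@96]
After op 7 [order #7] limit_buy(price=97, qty=9): fills=#7x#5:2@96; bids=[#7:7@97] asks=[-]
After op 8 [order #8] limit_sell(price=100, qty=6): fills=none; bids=[#7:7@97] asks=[#8:6@100]
After op 9 cancel(order #8): fills=none; bids=[#7:7@97] asks=[-]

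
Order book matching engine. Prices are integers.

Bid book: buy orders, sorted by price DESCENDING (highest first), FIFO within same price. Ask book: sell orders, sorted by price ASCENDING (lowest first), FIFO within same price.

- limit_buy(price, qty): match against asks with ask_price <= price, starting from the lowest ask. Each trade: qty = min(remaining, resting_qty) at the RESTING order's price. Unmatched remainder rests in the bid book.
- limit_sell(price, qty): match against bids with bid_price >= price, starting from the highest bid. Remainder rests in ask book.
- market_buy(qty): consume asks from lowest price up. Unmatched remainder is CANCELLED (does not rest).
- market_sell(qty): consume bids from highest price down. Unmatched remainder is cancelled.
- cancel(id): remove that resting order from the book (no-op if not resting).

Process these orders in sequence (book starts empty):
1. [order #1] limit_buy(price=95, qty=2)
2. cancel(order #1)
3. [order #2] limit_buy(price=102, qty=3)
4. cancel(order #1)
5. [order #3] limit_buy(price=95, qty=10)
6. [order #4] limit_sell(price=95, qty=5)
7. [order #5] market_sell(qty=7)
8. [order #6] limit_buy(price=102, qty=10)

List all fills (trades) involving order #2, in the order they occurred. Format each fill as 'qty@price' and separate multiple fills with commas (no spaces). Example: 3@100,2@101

Answer: 3@102

Derivation:
After op 1 [order #1] limit_buy(price=95, qty=2): fills=none; bids=[#1:2@95] asks=[-]
After op 2 cancel(order #1): fills=none; bids=[-] asks=[-]
After op 3 [order #2] limit_buy(price=102, qty=3): fills=none; bids=[#2:3@102] asks=[-]
After op 4 cancel(order #1): fills=none; bids=[#2:3@102] asks=[-]
After op 5 [order #3] limit_buy(price=95, qty=10): fills=none; bids=[#2:3@102 #3:10@95] asks=[-]
After op 6 [order #4] limit_sell(price=95, qty=5): fills=#2x#4:3@102 #3x#4:2@95; bids=[#3:8@95] asks=[-]
After op 7 [order #5] market_sell(qty=7): fills=#3x#5:7@95; bids=[#3:1@95] asks=[-]
After op 8 [order #6] limit_buy(price=102, qty=10): fills=none; bids=[#6:10@102 #3:1@95] asks=[-]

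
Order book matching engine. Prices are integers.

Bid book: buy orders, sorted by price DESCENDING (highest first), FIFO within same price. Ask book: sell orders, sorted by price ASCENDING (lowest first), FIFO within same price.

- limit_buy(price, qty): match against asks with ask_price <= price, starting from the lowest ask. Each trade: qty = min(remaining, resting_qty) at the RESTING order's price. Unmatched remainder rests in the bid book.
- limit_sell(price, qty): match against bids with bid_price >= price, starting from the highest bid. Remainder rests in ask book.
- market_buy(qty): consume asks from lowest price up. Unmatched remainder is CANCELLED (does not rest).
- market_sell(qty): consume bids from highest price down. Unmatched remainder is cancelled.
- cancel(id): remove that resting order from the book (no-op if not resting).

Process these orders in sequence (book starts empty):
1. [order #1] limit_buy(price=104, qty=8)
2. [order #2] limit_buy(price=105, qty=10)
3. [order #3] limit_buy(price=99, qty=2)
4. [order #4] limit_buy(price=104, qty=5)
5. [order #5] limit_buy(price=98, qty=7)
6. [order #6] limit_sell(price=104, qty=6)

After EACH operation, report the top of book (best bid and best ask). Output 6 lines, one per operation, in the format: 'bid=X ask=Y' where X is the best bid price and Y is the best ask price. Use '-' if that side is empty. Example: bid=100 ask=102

Answer: bid=104 ask=-
bid=105 ask=-
bid=105 ask=-
bid=105 ask=-
bid=105 ask=-
bid=105 ask=-

Derivation:
After op 1 [order #1] limit_buy(price=104, qty=8): fills=none; bids=[#1:8@104] asks=[-]
After op 2 [order #2] limit_buy(price=105, qty=10): fills=none; bids=[#2:10@105 #1:8@104] asks=[-]
After op 3 [order #3] limit_buy(price=99, qty=2): fills=none; bids=[#2:10@105 #1:8@104 #3:2@99] asks=[-]
After op 4 [order #4] limit_buy(price=104, qty=5): fills=none; bids=[#2:10@105 #1:8@104 #4:5@104 #3:2@99] asks=[-]
After op 5 [order #5] limit_buy(price=98, qty=7): fills=none; bids=[#2:10@105 #1:8@104 #4:5@104 #3:2@99 #5:7@98] asks=[-]
After op 6 [order #6] limit_sell(price=104, qty=6): fills=#2x#6:6@105; bids=[#2:4@105 #1:8@104 #4:5@104 #3:2@99 #5:7@98] asks=[-]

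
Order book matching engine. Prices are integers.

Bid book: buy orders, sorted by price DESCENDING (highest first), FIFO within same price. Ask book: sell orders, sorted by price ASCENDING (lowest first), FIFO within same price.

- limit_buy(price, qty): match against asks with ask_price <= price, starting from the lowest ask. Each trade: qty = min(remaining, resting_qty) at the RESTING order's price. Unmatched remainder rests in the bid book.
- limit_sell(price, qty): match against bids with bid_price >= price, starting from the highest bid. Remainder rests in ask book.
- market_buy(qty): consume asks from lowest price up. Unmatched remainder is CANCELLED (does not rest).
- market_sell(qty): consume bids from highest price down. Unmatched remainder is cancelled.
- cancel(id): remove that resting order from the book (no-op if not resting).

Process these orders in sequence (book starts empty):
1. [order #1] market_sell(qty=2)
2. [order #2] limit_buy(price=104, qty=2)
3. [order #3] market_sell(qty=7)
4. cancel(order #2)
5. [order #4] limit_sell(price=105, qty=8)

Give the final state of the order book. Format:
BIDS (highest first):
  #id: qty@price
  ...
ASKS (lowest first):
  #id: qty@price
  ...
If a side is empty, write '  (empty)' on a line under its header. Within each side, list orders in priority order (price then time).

Answer: BIDS (highest first):
  (empty)
ASKS (lowest first):
  #4: 8@105

Derivation:
After op 1 [order #1] market_sell(qty=2): fills=none; bids=[-] asks=[-]
After op 2 [order #2] limit_buy(price=104, qty=2): fills=none; bids=[#2:2@104] asks=[-]
After op 3 [order #3] market_sell(qty=7): fills=#2x#3:2@104; bids=[-] asks=[-]
After op 4 cancel(order #2): fills=none; bids=[-] asks=[-]
After op 5 [order #4] limit_sell(price=105, qty=8): fills=none; bids=[-] asks=[#4:8@105]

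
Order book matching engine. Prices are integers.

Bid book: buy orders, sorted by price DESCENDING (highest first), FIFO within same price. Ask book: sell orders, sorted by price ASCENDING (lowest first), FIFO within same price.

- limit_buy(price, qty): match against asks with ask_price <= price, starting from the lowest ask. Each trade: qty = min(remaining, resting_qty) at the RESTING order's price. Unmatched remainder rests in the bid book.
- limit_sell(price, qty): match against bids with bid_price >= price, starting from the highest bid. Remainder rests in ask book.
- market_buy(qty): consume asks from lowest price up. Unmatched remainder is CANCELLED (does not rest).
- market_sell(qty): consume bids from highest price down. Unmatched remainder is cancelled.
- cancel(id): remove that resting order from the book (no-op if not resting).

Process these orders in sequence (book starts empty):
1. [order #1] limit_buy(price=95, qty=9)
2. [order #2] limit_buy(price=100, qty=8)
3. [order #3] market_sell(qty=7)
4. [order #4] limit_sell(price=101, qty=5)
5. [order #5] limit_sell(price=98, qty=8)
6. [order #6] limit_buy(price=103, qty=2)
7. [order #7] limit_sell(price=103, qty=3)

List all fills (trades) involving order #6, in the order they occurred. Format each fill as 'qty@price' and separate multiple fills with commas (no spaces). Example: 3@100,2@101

After op 1 [order #1] limit_buy(price=95, qty=9): fills=none; bids=[#1:9@95] asks=[-]
After op 2 [order #2] limit_buy(price=100, qty=8): fills=none; bids=[#2:8@100 #1:9@95] asks=[-]
After op 3 [order #3] market_sell(qty=7): fills=#2x#3:7@100; bids=[#2:1@100 #1:9@95] asks=[-]
After op 4 [order #4] limit_sell(price=101, qty=5): fills=none; bids=[#2:1@100 #1:9@95] asks=[#4:5@101]
After op 5 [order #5] limit_sell(price=98, qty=8): fills=#2x#5:1@100; bids=[#1:9@95] asks=[#5:7@98 #4:5@101]
After op 6 [order #6] limit_buy(price=103, qty=2): fills=#6x#5:2@98; bids=[#1:9@95] asks=[#5:5@98 #4:5@101]
After op 7 [order #7] limit_sell(price=103, qty=3): fills=none; bids=[#1:9@95] asks=[#5:5@98 #4:5@101 #7:3@103]

Answer: 2@98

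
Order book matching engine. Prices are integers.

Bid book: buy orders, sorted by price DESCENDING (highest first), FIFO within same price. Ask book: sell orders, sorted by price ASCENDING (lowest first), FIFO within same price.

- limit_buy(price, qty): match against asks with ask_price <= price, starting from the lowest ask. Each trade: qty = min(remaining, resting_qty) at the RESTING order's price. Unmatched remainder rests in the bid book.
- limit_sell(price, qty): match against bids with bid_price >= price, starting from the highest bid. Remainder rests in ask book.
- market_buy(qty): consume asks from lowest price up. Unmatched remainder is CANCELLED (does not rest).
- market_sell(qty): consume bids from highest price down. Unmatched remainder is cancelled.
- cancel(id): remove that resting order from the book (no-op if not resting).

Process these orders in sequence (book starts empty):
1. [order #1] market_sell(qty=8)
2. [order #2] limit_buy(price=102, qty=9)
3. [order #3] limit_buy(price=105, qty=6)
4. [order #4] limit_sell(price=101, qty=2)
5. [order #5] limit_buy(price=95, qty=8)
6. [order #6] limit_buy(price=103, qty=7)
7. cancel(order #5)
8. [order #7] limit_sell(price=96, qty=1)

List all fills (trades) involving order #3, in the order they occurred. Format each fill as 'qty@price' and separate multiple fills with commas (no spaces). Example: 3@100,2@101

Answer: 2@105,1@105

Derivation:
After op 1 [order #1] market_sell(qty=8): fills=none; bids=[-] asks=[-]
After op 2 [order #2] limit_buy(price=102, qty=9): fills=none; bids=[#2:9@102] asks=[-]
After op 3 [order #3] limit_buy(price=105, qty=6): fills=none; bids=[#3:6@105 #2:9@102] asks=[-]
After op 4 [order #4] limit_sell(price=101, qty=2): fills=#3x#4:2@105; bids=[#3:4@105 #2:9@102] asks=[-]
After op 5 [order #5] limit_buy(price=95, qty=8): fills=none; bids=[#3:4@105 #2:9@102 #5:8@95] asks=[-]
After op 6 [order #6] limit_buy(price=103, qty=7): fills=none; bids=[#3:4@105 #6:7@103 #2:9@102 #5:8@95] asks=[-]
After op 7 cancel(order #5): fills=none; bids=[#3:4@105 #6:7@103 #2:9@102] asks=[-]
After op 8 [order #7] limit_sell(price=96, qty=1): fills=#3x#7:1@105; bids=[#3:3@105 #6:7@103 #2:9@102] asks=[-]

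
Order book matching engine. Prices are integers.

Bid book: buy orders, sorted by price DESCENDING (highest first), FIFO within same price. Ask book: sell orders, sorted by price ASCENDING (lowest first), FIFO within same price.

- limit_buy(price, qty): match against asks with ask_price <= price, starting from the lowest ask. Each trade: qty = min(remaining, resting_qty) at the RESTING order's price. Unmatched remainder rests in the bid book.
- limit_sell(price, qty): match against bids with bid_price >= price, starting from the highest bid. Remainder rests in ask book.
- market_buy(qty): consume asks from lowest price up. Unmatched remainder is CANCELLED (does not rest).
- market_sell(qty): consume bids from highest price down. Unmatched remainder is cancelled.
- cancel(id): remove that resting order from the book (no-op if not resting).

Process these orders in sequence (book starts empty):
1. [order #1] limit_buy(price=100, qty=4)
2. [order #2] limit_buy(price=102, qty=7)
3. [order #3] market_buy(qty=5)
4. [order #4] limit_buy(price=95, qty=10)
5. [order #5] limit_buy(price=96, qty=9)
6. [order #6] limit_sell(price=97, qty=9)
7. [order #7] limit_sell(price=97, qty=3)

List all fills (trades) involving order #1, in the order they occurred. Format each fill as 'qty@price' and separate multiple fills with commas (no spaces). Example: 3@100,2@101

After op 1 [order #1] limit_buy(price=100, qty=4): fills=none; bids=[#1:4@100] asks=[-]
After op 2 [order #2] limit_buy(price=102, qty=7): fills=none; bids=[#2:7@102 #1:4@100] asks=[-]
After op 3 [order #3] market_buy(qty=5): fills=none; bids=[#2:7@102 #1:4@100] asks=[-]
After op 4 [order #4] limit_buy(price=95, qty=10): fills=none; bids=[#2:7@102 #1:4@100 #4:10@95] asks=[-]
After op 5 [order #5] limit_buy(price=96, qty=9): fills=none; bids=[#2:7@102 #1:4@100 #5:9@96 #4:10@95] asks=[-]
After op 6 [order #6] limit_sell(price=97, qty=9): fills=#2x#6:7@102 #1x#6:2@100; bids=[#1:2@100 #5:9@96 #4:10@95] asks=[-]
After op 7 [order #7] limit_sell(price=97, qty=3): fills=#1x#7:2@100; bids=[#5:9@96 #4:10@95] asks=[#7:1@97]

Answer: 2@100,2@100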